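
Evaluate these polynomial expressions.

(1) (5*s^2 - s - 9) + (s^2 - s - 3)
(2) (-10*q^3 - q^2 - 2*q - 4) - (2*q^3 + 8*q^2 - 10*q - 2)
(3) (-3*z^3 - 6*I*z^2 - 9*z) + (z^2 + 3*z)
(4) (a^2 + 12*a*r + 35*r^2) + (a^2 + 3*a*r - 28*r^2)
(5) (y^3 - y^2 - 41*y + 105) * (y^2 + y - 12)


(1) = 6*s^2 - 2*s - 12
(2) = -12*q^3 - 9*q^2 + 8*q - 2
(3) = -3*z^3 + z^2 - 6*I*z^2 - 6*z
(4) = 2*a^2 + 15*a*r + 7*r^2
(5) = y^5 - 54*y^3 + 76*y^2 + 597*y - 1260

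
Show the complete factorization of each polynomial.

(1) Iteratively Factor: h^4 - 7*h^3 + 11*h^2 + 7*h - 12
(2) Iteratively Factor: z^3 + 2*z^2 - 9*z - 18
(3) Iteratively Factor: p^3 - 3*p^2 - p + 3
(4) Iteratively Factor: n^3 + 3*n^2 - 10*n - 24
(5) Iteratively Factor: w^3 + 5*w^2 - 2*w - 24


(1) = (h - 4)*(h^3 - 3*h^2 - h + 3) = (h - 4)*(h - 3)*(h^2 - 1) = (h - 4)*(h - 3)*(h - 1)*(h + 1)
(2) = (z + 3)*(z^2 - z - 6) = (z - 3)*(z + 3)*(z + 2)
(3) = (p + 1)*(p^2 - 4*p + 3) = (p - 3)*(p + 1)*(p - 1)
(4) = (n - 3)*(n^2 + 6*n + 8) = (n - 3)*(n + 2)*(n + 4)
(5) = (w + 4)*(w^2 + w - 6) = (w + 3)*(w + 4)*(w - 2)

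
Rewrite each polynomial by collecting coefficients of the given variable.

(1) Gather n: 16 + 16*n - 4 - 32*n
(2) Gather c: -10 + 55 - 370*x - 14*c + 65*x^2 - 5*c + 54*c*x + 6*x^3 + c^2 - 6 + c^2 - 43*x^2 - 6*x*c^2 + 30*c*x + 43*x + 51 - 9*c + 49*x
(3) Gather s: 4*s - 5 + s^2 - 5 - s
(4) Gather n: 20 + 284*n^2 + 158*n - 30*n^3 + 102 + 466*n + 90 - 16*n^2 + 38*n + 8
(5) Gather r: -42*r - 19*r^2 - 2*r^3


(1) = 12 - 16*n
(2) = c^2*(2 - 6*x) + c*(84*x - 28) + 6*x^3 + 22*x^2 - 278*x + 90
(3) = s^2 + 3*s - 10
(4) = -30*n^3 + 268*n^2 + 662*n + 220
(5) = -2*r^3 - 19*r^2 - 42*r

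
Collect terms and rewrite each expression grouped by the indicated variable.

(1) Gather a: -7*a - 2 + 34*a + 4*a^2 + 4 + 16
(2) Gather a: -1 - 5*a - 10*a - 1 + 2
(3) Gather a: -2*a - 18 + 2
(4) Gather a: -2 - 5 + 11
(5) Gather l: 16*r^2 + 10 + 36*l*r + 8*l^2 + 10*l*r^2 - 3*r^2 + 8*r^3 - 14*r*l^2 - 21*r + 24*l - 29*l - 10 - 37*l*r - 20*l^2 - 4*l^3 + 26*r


(1) = 4*a^2 + 27*a + 18
(2) = -15*a
(3) = -2*a - 16
(4) = 4
(5) = -4*l^3 + l^2*(-14*r - 12) + l*(10*r^2 - r - 5) + 8*r^3 + 13*r^2 + 5*r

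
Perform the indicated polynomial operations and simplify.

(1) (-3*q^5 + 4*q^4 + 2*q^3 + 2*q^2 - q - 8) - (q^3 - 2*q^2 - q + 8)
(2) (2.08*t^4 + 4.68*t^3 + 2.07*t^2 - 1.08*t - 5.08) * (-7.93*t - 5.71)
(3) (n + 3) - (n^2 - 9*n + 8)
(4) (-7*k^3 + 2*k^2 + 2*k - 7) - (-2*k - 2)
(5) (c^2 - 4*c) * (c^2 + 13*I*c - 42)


(1) = -3*q^5 + 4*q^4 + q^3 + 4*q^2 - 16
(2) = -16.4944*t^5 - 48.9892*t^4 - 43.1379*t^3 - 3.2553*t^2 + 46.4512*t + 29.0068
(3) = -n^2 + 10*n - 5
(4) = -7*k^3 + 2*k^2 + 4*k - 5
(5) = c^4 - 4*c^3 + 13*I*c^3 - 42*c^2 - 52*I*c^2 + 168*c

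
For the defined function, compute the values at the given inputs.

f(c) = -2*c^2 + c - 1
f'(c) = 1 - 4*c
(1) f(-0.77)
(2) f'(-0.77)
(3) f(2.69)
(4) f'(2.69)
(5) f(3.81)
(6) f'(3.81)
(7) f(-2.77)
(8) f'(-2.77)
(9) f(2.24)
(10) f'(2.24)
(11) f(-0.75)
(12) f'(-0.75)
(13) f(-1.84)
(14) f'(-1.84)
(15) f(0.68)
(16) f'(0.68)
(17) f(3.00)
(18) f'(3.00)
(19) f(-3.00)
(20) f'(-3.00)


(1) = -2.96
(2) = 4.08
(3) = -12.78
(4) = -9.76
(5) = -26.22
(6) = -14.24
(7) = -19.12
(8) = 12.08
(9) = -8.80
(10) = -7.96
(11) = -2.88
(12) = 4.00
(13) = -9.61
(14) = 8.36
(15) = -1.24
(16) = -1.72
(17) = -16.00
(18) = -11.00
(19) = -22.00
(20) = 13.00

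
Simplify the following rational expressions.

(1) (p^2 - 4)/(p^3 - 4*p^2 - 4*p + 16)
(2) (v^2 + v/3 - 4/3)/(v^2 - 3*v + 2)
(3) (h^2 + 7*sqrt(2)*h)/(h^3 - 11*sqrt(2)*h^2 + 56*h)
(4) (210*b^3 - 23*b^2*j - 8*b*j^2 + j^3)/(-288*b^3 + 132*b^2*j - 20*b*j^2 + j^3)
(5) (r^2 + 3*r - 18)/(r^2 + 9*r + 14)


(1) = 1/(p - 4)
(2) = (3*v + 4)/(3*v - 6)
(3) = (h + 7*sqrt(2))/(h^2 - 11*sqrt(2)*h + 56)
(4) = (-35*b^2 - 2*b*j + j^2)/(48*b^2 - 14*b*j + j^2)
(5) = (r^2 + 3*r - 18)/(r^2 + 9*r + 14)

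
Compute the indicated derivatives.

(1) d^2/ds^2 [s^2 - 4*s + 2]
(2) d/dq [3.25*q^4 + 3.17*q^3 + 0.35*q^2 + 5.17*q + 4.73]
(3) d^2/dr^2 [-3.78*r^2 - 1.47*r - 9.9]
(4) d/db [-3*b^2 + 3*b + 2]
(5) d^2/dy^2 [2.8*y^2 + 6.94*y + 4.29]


(1) = 2
(2) = 13.0*q^3 + 9.51*q^2 + 0.7*q + 5.17
(3) = -7.56000000000000
(4) = 3 - 6*b
(5) = 5.60000000000000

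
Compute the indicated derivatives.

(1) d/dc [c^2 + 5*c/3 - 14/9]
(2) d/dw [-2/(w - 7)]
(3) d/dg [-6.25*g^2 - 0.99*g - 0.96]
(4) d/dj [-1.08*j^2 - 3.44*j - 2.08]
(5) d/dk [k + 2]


(1) = 2*c + 5/3
(2) = 2/(w - 7)^2
(3) = -12.5*g - 0.99
(4) = -2.16*j - 3.44
(5) = 1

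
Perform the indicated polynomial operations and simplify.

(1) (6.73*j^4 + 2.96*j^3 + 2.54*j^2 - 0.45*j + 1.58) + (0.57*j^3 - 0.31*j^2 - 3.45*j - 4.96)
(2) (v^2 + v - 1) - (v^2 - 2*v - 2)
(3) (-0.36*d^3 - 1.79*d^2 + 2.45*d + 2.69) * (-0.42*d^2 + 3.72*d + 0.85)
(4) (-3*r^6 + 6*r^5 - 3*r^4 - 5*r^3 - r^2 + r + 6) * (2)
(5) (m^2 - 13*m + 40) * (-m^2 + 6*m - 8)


(1) = 6.73*j^4 + 3.53*j^3 + 2.23*j^2 - 3.9*j - 3.38
(2) = 3*v + 1
(3) = 0.1512*d^5 - 0.5874*d^4 - 7.9938*d^3 + 6.4627*d^2 + 12.0893*d + 2.2865
(4) = -6*r^6 + 12*r^5 - 6*r^4 - 10*r^3 - 2*r^2 + 2*r + 12
(5) = -m^4 + 19*m^3 - 126*m^2 + 344*m - 320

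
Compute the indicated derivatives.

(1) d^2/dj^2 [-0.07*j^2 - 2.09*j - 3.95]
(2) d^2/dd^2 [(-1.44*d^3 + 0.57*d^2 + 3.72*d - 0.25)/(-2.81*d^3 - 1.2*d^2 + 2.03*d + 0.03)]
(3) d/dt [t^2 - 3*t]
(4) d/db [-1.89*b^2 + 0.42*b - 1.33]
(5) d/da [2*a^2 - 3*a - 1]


(1) = -0.140000000000000
(2) = (-18.712914*d^6 - 126.9558*d^5 - 69.626742*d^4 - 31.143474*d^3 - 9.756546*d^2 - 4.323294*d + 2.53052)/(22.188041*d^9 + 28.42596*d^8 - 35.948049*d^7 - 40.053609*d^6 + 25.362627*d^5 + 15.732414*d^4 - 7.91936*d^3 - 0.367641*d^2 - 0.005481*d - 2.7e-5)
(3) = 2*t - 3
(4) = 0.42 - 3.78*b
(5) = 4*a - 3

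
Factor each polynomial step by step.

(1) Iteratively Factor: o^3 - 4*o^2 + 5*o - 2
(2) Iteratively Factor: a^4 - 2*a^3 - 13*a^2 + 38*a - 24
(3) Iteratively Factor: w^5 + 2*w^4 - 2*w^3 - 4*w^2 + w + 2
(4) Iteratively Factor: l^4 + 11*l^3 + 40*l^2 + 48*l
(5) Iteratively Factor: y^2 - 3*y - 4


(1) = (o - 1)*(o^2 - 3*o + 2) = (o - 2)*(o - 1)*(o - 1)
(2) = (a - 3)*(a^3 + a^2 - 10*a + 8) = (a - 3)*(a - 2)*(a^2 + 3*a - 4) = (a - 3)*(a - 2)*(a - 1)*(a + 4)
(3) = (w - 1)*(w^4 + 3*w^3 + w^2 - 3*w - 2) = (w - 1)*(w + 2)*(w^3 + w^2 - w - 1) = (w - 1)^2*(w + 2)*(w^2 + 2*w + 1) = (w - 1)^2*(w + 1)*(w + 2)*(w + 1)
(4) = (l + 3)*(l^3 + 8*l^2 + 16*l) = (l + 3)*(l + 4)*(l^2 + 4*l) = (l + 3)*(l + 4)^2*(l)
(5) = (y - 4)*(y + 1)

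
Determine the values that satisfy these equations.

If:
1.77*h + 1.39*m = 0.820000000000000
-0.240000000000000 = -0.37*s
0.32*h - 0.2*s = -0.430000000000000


Then:
h = -0.94
m = 1.78
s = 0.65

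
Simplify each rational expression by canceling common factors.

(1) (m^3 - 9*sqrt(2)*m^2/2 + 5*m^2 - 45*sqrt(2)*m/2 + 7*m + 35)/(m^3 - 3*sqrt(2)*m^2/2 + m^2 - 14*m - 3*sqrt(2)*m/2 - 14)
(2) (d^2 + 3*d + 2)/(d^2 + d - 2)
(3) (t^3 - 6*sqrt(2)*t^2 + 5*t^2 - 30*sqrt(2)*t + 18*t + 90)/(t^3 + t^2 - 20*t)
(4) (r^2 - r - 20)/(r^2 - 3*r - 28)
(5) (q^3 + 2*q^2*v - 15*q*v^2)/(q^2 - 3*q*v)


(1) = (4*m^2 + m*(20 - 4*sqrt(2)) - 20*sqrt(2))/(4*m^2 + m*(4 + 8*sqrt(2)) + 8*sqrt(2))
(2) = (d + 1)/(d - 1)
(3) = (t^2 - 6*sqrt(2)*t + 18)/(t^2 - 4*t)
(4) = (r - 5)/(r - 7)
(5) = q + 5*v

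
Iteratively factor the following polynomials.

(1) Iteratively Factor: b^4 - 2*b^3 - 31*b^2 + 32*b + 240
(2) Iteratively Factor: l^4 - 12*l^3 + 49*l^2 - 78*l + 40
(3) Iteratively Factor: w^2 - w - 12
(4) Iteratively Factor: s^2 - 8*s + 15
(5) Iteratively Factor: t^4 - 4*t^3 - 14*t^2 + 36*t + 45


(1) = (b - 5)*(b^3 + 3*b^2 - 16*b - 48) = (b - 5)*(b - 4)*(b^2 + 7*b + 12) = (b - 5)*(b - 4)*(b + 3)*(b + 4)
(2) = (l - 5)*(l^3 - 7*l^2 + 14*l - 8) = (l - 5)*(l - 1)*(l^2 - 6*l + 8) = (l - 5)*(l - 4)*(l - 1)*(l - 2)
(3) = (w + 3)*(w - 4)
(4) = (s - 3)*(s - 5)
(5) = (t + 1)*(t^3 - 5*t^2 - 9*t + 45) = (t - 3)*(t + 1)*(t^2 - 2*t - 15) = (t - 5)*(t - 3)*(t + 1)*(t + 3)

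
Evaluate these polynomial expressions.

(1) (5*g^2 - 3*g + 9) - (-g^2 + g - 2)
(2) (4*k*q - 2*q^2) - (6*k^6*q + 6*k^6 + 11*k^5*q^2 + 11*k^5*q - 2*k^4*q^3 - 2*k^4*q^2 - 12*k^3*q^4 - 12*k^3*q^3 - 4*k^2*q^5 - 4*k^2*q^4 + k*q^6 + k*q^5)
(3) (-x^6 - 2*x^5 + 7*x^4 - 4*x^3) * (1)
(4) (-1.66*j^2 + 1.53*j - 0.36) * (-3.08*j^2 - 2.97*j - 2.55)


(1) = 6*g^2 - 4*g + 11
(2) = -6*k^6*q - 6*k^6 - 11*k^5*q^2 - 11*k^5*q + 2*k^4*q^3 + 2*k^4*q^2 + 12*k^3*q^4 + 12*k^3*q^3 + 4*k^2*q^5 + 4*k^2*q^4 - k*q^6 - k*q^5 + 4*k*q - 2*q^2
(3) = -x^6 - 2*x^5 + 7*x^4 - 4*x^3
(4) = 5.1128*j^4 + 0.2178*j^3 + 0.7977*j^2 - 2.8323*j + 0.918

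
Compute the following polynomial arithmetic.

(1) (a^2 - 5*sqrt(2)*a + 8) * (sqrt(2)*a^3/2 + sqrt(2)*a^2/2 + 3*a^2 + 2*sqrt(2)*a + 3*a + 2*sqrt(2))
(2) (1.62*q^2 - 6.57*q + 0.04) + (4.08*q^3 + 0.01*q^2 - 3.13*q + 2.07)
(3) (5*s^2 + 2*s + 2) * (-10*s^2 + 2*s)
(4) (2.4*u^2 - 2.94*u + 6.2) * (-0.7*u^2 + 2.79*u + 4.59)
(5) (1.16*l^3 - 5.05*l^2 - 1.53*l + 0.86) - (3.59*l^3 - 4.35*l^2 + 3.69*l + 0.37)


(1) = sqrt(2)*a^5/2 - 2*a^4 + sqrt(2)*a^4/2 - 9*sqrt(2)*a^3 - 2*a^3 - 9*sqrt(2)*a^2 + 4*a^2 + 4*a + 16*sqrt(2)*a + 16*sqrt(2)
(2) = 4.08*q^3 + 1.63*q^2 - 9.7*q + 2.11
(3) = -50*s^4 - 10*s^3 - 16*s^2 + 4*s
(4) = -1.68*u^4 + 8.754*u^3 - 1.5266*u^2 + 3.8034*u + 28.458
(5) = -2.43*l^3 - 0.7*l^2 - 5.22*l + 0.49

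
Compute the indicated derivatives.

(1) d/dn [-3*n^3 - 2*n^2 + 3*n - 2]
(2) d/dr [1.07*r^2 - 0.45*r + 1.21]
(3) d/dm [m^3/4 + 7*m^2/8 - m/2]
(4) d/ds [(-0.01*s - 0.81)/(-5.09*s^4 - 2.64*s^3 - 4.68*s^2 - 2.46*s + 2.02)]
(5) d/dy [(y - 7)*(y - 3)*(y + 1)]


(1) = -9*n^2 - 4*n + 3
(2) = 2.14*r - 0.45
(3) = 3*m^2/4 + 7*m/4 - 1/2
(4) = (0.0509*s^4 + 0.0264*s^3 + 0.0468*s^2 + 0.0246*s - (0.01*s + 0.81)*(20.36*s^3 + 7.92*s^2 + 9.36*s + 2.46) - 0.0202)/(5.09*s^4 + 2.64*s^3 + 4.68*s^2 + 2.46*s - 2.02)^2
(5) = 3*y^2 - 18*y + 11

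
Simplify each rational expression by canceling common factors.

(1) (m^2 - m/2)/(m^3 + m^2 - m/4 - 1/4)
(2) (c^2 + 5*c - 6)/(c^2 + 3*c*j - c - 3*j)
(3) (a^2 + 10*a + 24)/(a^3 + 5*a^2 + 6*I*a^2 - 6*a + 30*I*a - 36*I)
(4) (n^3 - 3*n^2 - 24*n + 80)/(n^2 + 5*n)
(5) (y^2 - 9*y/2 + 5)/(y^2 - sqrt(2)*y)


(1) = 2*m/(2*m^2 + 3*m + 1)
(2) = (c + 6)/(c + 3*j)
(3) = (a + 4)/(a^2 + a*(-1 + 6*I) - 6*I)
(4) = (n^2 - 8*n + 16)/n
(5) = (2*y^2 - 9*y + 10)/(2*y^2 - 2*sqrt(2)*y)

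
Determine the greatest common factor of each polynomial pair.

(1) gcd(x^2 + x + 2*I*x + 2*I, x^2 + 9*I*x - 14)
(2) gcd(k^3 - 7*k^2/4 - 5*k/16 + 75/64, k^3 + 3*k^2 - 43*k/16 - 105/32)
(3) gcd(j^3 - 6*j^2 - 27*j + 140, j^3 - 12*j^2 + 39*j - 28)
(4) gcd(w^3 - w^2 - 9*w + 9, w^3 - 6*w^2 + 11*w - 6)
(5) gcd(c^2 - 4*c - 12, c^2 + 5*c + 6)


(1) = gcd((x + 1)*(x + 2*I), (x + 2*I)*(x + 7*I)) = x + 2*I
(2) = k^2 - k/2 - 15/16
(3) = gcd((j - 7)*(j - 4)*(j + 5), (j - 7)*(j - 4)*(j - 1)) = j^2 - 11*j + 28
(4) = gcd((w - 3)*(w - 1)*(w + 3), (w - 3)*(w - 2)*(w - 1)) = w^2 - 4*w + 3
(5) = gcd((c - 6)*(c + 2), (c + 2)*(c + 3)) = c + 2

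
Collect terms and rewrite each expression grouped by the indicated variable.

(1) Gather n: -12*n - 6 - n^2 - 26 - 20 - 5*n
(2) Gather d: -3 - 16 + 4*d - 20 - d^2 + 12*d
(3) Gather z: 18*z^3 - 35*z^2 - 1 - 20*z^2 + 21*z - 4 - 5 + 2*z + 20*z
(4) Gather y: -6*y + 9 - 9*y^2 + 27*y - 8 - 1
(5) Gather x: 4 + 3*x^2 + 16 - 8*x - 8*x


(1) = -n^2 - 17*n - 52
(2) = -d^2 + 16*d - 39
(3) = 18*z^3 - 55*z^2 + 43*z - 10
(4) = -9*y^2 + 21*y
(5) = 3*x^2 - 16*x + 20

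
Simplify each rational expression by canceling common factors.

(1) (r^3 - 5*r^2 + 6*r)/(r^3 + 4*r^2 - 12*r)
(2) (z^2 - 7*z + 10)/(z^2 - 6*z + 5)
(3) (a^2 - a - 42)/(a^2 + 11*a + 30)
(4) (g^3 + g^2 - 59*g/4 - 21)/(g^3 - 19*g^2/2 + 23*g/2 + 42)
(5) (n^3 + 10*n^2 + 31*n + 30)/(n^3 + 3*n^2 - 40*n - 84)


(1) = (r - 3)/(r + 6)
(2) = (z - 2)/(z - 1)
(3) = (a - 7)/(a + 5)
(4) = (2*g + 7)/(2*g - 14)
(5) = (n^2 + 8*n + 15)/(n^2 + n - 42)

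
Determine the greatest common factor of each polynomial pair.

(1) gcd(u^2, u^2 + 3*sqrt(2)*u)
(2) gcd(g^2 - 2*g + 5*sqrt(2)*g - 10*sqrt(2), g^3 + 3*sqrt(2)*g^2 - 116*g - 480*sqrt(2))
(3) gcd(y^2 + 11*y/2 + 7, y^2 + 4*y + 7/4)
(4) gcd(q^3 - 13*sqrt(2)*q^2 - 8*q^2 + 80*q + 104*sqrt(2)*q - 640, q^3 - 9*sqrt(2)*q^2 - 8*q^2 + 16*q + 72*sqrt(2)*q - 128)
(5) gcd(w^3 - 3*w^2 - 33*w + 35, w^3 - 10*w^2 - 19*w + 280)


(1) = gcd(u^2, u*(u + 3*sqrt(2))) = u
(2) = gcd((g - 2)*(g + 5*sqrt(2)), (g - 8*sqrt(2))*(g + 5*sqrt(2))*(g + 6*sqrt(2))) = g + 5*sqrt(2)
(3) = y + 7/2
(4) = gcd((q - 8)*(q - 8*sqrt(2))*(q - 5*sqrt(2)), (q - 8)*(q - 8*sqrt(2))*(q - sqrt(2))) = q^2 + q*(-8*sqrt(2) - 8) + 64*sqrt(2)
(5) = gcd((w - 7)*(w - 1)*(w + 5), (w - 8)*(w - 7)*(w + 5)) = w^2 - 2*w - 35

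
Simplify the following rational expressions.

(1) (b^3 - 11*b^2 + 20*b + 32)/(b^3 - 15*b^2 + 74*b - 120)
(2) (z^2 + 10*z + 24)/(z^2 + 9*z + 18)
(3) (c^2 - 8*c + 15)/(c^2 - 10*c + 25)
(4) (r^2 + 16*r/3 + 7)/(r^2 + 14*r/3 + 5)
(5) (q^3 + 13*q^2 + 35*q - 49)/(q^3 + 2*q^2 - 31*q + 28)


(1) = (b^2 - 7*b - 8)/(b^2 - 11*b + 30)
(2) = (z + 4)/(z + 3)
(3) = (c - 3)/(c - 5)
(4) = (3*r + 7)/(3*r + 5)
(5) = (q + 7)/(q - 4)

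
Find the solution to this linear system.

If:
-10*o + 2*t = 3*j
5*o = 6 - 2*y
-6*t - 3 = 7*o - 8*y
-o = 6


Then:
j = 121/3
o = -6
t = 61/2
y = 18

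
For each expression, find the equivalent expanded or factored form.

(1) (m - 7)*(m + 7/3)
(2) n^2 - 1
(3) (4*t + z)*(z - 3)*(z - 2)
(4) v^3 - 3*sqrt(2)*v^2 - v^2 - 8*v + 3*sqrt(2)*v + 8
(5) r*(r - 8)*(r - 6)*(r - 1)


(1) = m^2 - 14*m/3 - 49/3
(2) = (n - 1)*(n + 1)
(3) = 4*t*z^2 - 20*t*z + 24*t + z^3 - 5*z^2 + 6*z
(4) = (v - 1)*(v - 4*sqrt(2))*(v + sqrt(2))
(5) = r^4 - 15*r^3 + 62*r^2 - 48*r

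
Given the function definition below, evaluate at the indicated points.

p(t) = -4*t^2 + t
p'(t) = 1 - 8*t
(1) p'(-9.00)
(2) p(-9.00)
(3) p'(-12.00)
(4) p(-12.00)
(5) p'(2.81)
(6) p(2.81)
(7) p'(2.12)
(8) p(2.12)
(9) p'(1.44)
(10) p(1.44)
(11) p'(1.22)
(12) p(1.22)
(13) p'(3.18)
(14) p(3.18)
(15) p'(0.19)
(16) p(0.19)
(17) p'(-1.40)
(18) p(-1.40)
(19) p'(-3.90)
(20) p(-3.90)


(1) = 73.00
(2) = -333.00
(3) = 97.00
(4) = -588.00
(5) = -21.48
(6) = -28.77
(7) = -15.96
(8) = -15.86
(9) = -10.52
(10) = -6.85
(11) = -8.76
(12) = -4.73
(13) = -24.44
(14) = -37.27
(15) = -0.52
(16) = 0.05
(17) = 12.20
(18) = -9.24
(19) = 32.20
(20) = -64.74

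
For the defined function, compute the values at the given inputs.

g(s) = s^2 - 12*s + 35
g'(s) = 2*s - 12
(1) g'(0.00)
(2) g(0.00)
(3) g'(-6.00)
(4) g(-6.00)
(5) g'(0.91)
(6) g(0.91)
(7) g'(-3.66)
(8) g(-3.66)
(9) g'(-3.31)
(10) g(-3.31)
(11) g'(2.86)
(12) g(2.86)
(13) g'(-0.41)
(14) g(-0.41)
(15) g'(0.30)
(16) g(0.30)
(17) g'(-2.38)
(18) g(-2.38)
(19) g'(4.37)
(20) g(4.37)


(1) = -12.00
(2) = 35.00
(3) = -24.00
(4) = 143.00
(5) = -10.18
(6) = 24.91
(7) = -19.32
(8) = 92.32
(9) = -18.62
(10) = 85.68
(11) = -6.28
(12) = 8.86
(13) = -12.82
(14) = 40.09
(15) = -11.40
(16) = 31.49
(17) = -16.76
(18) = 69.22
(19) = -3.26
(20) = 1.66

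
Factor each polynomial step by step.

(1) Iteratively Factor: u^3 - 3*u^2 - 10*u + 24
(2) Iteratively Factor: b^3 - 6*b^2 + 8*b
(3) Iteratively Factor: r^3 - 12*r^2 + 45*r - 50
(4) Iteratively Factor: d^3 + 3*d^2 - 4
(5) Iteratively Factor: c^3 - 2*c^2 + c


(1) = (u - 4)*(u^2 + u - 6) = (u - 4)*(u - 2)*(u + 3)
(2) = (b - 2)*(b^2 - 4*b) = (b - 4)*(b - 2)*(b)
(3) = (r - 5)*(r^2 - 7*r + 10) = (r - 5)^2*(r - 2)
(4) = (d + 2)*(d^2 + d - 2) = (d - 1)*(d + 2)*(d + 2)
(5) = (c - 1)*(c^2 - c) = (c - 1)^2*(c)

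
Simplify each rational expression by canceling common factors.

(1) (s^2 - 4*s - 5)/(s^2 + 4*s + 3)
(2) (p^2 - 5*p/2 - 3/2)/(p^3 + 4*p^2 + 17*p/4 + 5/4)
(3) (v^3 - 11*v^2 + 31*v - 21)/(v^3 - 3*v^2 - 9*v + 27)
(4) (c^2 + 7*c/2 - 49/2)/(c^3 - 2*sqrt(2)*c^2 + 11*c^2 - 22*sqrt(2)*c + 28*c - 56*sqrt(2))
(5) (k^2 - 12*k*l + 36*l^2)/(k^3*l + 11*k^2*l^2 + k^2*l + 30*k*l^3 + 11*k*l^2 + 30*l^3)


(1) = (s - 5)/(s + 3)
(2) = (2*p - 6)/(2*p^2 + 7*p + 5)
(3) = (v^2 - 8*v + 7)/(v^2 - 9)
(4) = (2*c - 7)/(2*c^2 + c*(8 - 4*sqrt(2)) - 16*sqrt(2))
(5) = (k^2 - 12*k*l + 36*l^2)/(k^3*l + 11*k^2*l^2 + k^2*l + 30*k*l^3 + 11*k*l^2 + 30*l^3)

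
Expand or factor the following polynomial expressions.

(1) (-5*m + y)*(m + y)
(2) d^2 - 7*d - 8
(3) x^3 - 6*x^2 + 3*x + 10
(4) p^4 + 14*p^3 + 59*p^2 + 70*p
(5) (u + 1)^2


(1) = -5*m^2 - 4*m*y + y^2
(2) = (d - 8)*(d + 1)
(3) = (x - 5)*(x - 2)*(x + 1)
(4) = p*(p + 2)*(p + 5)*(p + 7)
(5) = u^2 + 2*u + 1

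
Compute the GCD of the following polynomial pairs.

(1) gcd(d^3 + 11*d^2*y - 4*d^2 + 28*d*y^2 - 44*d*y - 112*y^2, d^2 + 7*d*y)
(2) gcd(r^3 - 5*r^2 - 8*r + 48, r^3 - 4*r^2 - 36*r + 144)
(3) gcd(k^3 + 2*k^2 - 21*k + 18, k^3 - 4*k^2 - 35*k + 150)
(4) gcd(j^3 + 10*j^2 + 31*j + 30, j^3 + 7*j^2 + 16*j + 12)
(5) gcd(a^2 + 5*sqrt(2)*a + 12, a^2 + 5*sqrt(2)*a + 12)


(1) = d + 7*y
(2) = gcd((r - 4)^2*(r + 3), (r - 6)*(r - 4)*(r + 6)) = r - 4
(3) = k + 6
(4) = j^2 + 5*j + 6
(5) = a^2 + 5*sqrt(2)*a + 12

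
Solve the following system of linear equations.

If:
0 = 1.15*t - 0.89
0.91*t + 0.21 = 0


Then:
No Solution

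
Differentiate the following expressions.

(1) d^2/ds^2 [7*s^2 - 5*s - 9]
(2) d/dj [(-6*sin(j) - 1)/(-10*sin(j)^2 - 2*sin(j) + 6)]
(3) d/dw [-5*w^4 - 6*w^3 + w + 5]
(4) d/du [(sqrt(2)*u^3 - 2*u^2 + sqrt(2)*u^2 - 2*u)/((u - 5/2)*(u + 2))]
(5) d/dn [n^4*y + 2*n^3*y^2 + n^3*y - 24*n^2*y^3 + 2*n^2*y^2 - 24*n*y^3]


(1) = 14
(2) = (-10*sin(j) + 15*cos(2*j) - 34)*cos(j)/(2*(5*sin(j)^2 + sin(j) - 3)^2)
(3) = -20*w^3 - 18*w^2 + 1
(4) = 2*(2*sqrt(2)*u^4 - 2*sqrt(2)*u^3 - 31*sqrt(2)*u^2 + 6*u^2 - 20*sqrt(2)*u + 40*u + 20)/(4*u^4 - 4*u^3 - 39*u^2 + 20*u + 100)
(5) = y*(4*n^3 + 6*n^2*y + 3*n^2 - 48*n*y^2 + 4*n*y - 24*y^2)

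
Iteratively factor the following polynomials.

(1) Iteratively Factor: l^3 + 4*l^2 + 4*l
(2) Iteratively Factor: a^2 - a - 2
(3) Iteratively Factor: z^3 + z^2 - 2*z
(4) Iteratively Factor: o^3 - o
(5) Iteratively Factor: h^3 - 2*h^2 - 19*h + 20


(1) = (l + 2)*(l^2 + 2*l) = l*(l + 2)*(l + 2)
(2) = (a + 1)*(a - 2)
(3) = (z + 2)*(z^2 - z) = (z - 1)*(z + 2)*(z)
(4) = (o)*(o^2 - 1) = o*(o + 1)*(o - 1)
(5) = (h - 5)*(h^2 + 3*h - 4) = (h - 5)*(h + 4)*(h - 1)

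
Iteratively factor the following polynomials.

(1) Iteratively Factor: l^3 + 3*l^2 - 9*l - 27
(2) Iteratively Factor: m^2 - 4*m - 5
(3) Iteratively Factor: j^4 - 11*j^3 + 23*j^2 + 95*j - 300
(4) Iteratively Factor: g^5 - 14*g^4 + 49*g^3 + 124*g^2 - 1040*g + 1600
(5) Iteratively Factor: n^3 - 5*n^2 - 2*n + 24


(1) = (l + 3)*(l^2 - 9) = (l - 3)*(l + 3)*(l + 3)
(2) = (m + 1)*(m - 5)
(3) = (j - 5)*(j^3 - 6*j^2 - 7*j + 60) = (j - 5)*(j - 4)*(j^2 - 2*j - 15) = (j - 5)^2*(j - 4)*(j + 3)
(4) = (g + 4)*(g^4 - 18*g^3 + 121*g^2 - 360*g + 400) = (g - 4)*(g + 4)*(g^3 - 14*g^2 + 65*g - 100) = (g - 5)*(g - 4)*(g + 4)*(g^2 - 9*g + 20) = (g - 5)^2*(g - 4)*(g + 4)*(g - 4)
(5) = (n - 4)*(n^2 - n - 6) = (n - 4)*(n - 3)*(n + 2)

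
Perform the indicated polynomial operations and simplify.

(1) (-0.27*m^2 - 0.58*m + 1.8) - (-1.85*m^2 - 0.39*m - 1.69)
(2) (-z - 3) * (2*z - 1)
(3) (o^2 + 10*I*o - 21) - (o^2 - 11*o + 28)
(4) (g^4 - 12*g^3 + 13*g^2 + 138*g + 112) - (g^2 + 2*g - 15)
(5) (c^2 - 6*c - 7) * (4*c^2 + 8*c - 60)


(1) = 1.58*m^2 - 0.19*m + 3.49
(2) = -2*z^2 - 5*z + 3
(3) = 11*o + 10*I*o - 49
(4) = g^4 - 12*g^3 + 12*g^2 + 136*g + 127
(5) = 4*c^4 - 16*c^3 - 136*c^2 + 304*c + 420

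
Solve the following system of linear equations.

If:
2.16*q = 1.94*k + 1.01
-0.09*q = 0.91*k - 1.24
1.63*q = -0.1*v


Then:
k = 1.21
q = 1.55
v = -25.32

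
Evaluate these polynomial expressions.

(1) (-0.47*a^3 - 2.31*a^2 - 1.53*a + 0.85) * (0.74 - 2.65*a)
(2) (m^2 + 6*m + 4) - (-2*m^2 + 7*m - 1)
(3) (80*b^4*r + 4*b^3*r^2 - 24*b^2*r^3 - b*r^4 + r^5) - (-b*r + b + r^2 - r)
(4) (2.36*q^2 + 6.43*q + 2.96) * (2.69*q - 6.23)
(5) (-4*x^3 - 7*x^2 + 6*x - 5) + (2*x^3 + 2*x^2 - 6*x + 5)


(1) = 1.2455*a^4 + 5.7737*a^3 + 2.3451*a^2 - 3.3847*a + 0.629
(2) = 3*m^2 - m + 5
(3) = 80*b^4*r + 4*b^3*r^2 - 24*b^2*r^3 - b*r^4 + b*r - b + r^5 - r^2 + r
(4) = 6.3484*q^3 + 2.5939*q^2 - 32.0965*q - 18.4408
(5) = -2*x^3 - 5*x^2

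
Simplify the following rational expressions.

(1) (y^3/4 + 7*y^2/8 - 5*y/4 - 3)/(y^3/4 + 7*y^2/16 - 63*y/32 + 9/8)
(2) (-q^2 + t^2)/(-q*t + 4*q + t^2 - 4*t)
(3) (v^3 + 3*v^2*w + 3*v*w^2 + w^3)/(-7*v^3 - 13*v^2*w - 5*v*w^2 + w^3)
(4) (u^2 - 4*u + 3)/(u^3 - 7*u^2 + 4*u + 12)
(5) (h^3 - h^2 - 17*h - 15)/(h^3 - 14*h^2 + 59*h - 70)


(1) = (8*y^2 - 4*y - 24)/(8*y^2 - 18*y + 9)
(2) = (q + t)/(t - 4)
(3) = (-v - w)/(7*v - w)
(4) = (u^2 - 4*u + 3)/(u^3 - 7*u^2 + 4*u + 12)
(5) = (h^2 + 4*h + 3)/(h^2 - 9*h + 14)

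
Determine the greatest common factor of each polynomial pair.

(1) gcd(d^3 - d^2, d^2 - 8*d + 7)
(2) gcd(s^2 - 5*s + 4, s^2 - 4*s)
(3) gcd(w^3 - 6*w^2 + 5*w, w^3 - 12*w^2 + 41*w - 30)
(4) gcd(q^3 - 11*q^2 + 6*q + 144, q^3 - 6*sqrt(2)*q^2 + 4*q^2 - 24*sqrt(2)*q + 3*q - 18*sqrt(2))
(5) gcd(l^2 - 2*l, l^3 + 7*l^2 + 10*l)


(1) = d - 1
(2) = s - 4
(3) = gcd(w*(w - 5)*(w - 1), (w - 6)*(w - 5)*(w - 1)) = w^2 - 6*w + 5
(4) = q + 3
(5) = l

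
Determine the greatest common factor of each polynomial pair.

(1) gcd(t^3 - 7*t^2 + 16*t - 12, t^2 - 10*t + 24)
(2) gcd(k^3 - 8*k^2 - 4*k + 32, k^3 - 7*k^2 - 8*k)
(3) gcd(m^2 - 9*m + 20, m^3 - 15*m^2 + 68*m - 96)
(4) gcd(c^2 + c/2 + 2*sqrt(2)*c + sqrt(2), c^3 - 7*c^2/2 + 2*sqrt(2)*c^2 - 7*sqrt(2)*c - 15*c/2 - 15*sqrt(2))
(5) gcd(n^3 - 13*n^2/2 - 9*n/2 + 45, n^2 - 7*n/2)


(1) = gcd((t - 3)*(t - 2)^2, (t - 6)*(t - 4)) = 1
(2) = k - 8
(3) = m - 4
(4) = c + 2*sqrt(2)
(5) = 1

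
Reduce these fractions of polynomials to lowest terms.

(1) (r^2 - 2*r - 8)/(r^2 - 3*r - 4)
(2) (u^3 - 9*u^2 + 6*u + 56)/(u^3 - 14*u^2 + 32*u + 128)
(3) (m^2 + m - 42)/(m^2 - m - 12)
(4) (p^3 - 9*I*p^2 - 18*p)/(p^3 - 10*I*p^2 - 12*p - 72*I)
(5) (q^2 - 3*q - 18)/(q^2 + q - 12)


(1) = (r + 2)/(r + 1)
(2) = (u^2 - 11*u + 28)/(u^2 - 16*u + 64)
(3) = (m^2 + m - 42)/(m^2 - m - 12)
(4) = (p^2 - 3*I*p)/(p^2 - 4*I*p + 12)
(5) = (q^2 - 3*q - 18)/(q^2 + q - 12)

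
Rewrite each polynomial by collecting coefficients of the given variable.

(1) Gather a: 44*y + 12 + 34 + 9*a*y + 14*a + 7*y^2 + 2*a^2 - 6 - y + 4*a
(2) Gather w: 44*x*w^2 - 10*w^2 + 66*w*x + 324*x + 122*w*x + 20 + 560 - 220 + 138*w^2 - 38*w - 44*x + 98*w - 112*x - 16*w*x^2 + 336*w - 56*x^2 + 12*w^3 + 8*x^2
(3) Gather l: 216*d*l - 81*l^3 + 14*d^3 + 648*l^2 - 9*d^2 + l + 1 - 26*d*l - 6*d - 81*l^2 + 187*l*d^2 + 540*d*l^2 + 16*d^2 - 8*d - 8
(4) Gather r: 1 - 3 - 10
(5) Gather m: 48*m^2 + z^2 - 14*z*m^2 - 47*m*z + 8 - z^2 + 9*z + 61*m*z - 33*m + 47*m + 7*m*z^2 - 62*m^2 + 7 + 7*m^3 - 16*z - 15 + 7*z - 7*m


(1) = 2*a^2 + a*(9*y + 18) + 7*y^2 + 43*y + 40
(2) = 12*w^3 + w^2*(44*x + 128) + w*(-16*x^2 + 188*x + 396) - 48*x^2 + 168*x + 360
(3) = 14*d^3 + 7*d^2 - 14*d - 81*l^3 + l^2*(540*d + 567) + l*(187*d^2 + 190*d + 1) - 7
(4) = -12
(5) = 7*m^3 + m^2*(-14*z - 14) + m*(7*z^2 + 14*z + 7)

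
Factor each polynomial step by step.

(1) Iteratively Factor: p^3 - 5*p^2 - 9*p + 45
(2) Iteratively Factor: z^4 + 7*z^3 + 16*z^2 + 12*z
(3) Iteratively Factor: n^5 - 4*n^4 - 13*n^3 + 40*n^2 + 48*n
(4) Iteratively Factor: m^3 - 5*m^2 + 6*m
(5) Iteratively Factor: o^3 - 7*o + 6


(1) = (p - 5)*(p^2 - 9) = (p - 5)*(p - 3)*(p + 3)
(2) = (z + 2)*(z^3 + 5*z^2 + 6*z) = (z + 2)^2*(z^2 + 3*z) = z*(z + 2)^2*(z + 3)
(3) = (n - 4)*(n^4 - 13*n^2 - 12*n) = (n - 4)*(n + 1)*(n^3 - n^2 - 12*n) = (n - 4)^2*(n + 1)*(n^2 + 3*n) = n*(n - 4)^2*(n + 1)*(n + 3)
(4) = (m - 2)*(m^2 - 3*m) = (m - 3)*(m - 2)*(m)
(5) = (o - 1)*(o^2 + o - 6) = (o - 2)*(o - 1)*(o + 3)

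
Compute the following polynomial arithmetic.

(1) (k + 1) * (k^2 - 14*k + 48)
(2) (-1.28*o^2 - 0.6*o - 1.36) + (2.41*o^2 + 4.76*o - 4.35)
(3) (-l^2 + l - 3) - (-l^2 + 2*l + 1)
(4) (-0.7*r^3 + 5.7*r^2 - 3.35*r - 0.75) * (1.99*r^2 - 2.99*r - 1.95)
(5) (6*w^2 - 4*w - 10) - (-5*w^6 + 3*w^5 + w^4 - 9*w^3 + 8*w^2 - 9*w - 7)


(1) = k^3 - 13*k^2 + 34*k + 48
(2) = 1.13*o^2 + 4.16*o - 5.71
(3) = -l - 4
(4) = -1.393*r^5 + 13.436*r^4 - 22.3445*r^3 - 2.591*r^2 + 8.775*r + 1.4625
(5) = 5*w^6 - 3*w^5 - w^4 + 9*w^3 - 2*w^2 + 5*w - 3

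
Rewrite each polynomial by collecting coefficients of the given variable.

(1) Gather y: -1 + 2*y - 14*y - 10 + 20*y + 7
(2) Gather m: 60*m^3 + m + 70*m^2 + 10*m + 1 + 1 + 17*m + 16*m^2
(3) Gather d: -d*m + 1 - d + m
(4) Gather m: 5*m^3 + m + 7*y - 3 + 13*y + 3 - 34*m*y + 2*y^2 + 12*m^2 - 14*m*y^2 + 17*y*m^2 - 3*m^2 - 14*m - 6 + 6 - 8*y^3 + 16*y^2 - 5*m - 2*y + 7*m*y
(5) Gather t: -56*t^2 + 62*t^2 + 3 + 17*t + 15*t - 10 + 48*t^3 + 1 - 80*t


(1) = 8*y - 4
(2) = 60*m^3 + 86*m^2 + 28*m + 2
(3) = d*(-m - 1) + m + 1
(4) = 5*m^3 + m^2*(17*y + 9) + m*(-14*y^2 - 27*y - 18) - 8*y^3 + 18*y^2 + 18*y
(5) = 48*t^3 + 6*t^2 - 48*t - 6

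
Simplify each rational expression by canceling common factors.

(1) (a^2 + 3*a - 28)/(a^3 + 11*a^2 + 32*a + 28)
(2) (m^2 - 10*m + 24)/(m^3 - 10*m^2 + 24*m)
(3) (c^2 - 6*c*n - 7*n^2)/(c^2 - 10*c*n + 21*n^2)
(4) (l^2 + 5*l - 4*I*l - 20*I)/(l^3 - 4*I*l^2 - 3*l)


(1) = (a - 4)/(a^2 + 4*a + 4)
(2) = 1/m
(3) = (c + n)/(c - 3*n)
(4) = (l^2 + l*(5 - 4*I) - 20*I)/(l^3 - 4*I*l^2 - 3*l)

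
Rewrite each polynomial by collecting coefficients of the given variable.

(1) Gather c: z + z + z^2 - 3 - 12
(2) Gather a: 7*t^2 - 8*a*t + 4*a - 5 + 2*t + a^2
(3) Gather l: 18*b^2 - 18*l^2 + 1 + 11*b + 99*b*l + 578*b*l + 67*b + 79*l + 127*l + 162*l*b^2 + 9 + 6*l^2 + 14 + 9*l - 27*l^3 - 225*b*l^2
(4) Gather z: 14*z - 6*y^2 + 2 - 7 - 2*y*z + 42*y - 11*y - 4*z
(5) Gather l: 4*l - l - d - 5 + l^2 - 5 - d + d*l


(1) = z^2 + 2*z - 15
(2) = a^2 + a*(4 - 8*t) + 7*t^2 + 2*t - 5
(3) = 18*b^2 + 78*b - 27*l^3 + l^2*(-225*b - 12) + l*(162*b^2 + 677*b + 215) + 24
(4) = -6*y^2 + 31*y + z*(10 - 2*y) - 5
(5) = -2*d + l^2 + l*(d + 3) - 10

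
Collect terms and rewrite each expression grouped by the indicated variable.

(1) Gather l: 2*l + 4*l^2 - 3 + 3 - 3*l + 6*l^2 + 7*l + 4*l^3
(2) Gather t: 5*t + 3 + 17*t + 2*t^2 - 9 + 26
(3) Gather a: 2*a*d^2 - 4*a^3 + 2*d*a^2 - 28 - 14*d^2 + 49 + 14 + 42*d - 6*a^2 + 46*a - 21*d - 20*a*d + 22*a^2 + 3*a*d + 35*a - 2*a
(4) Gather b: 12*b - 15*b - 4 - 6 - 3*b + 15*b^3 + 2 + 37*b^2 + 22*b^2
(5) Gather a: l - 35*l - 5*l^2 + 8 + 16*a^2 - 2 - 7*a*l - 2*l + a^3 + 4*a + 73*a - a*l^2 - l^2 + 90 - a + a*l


(1) = 4*l^3 + 10*l^2 + 6*l
(2) = 2*t^2 + 22*t + 20
(3) = -4*a^3 + a^2*(2*d + 16) + a*(2*d^2 - 17*d + 79) - 14*d^2 + 21*d + 35
(4) = 15*b^3 + 59*b^2 - 6*b - 8
(5) = a^3 + 16*a^2 + a*(-l^2 - 6*l + 76) - 6*l^2 - 36*l + 96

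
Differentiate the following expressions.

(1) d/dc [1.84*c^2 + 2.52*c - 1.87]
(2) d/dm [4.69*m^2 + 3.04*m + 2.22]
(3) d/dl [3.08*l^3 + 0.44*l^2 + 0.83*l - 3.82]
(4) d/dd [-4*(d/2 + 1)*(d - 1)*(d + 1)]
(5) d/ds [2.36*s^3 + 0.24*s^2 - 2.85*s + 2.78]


(1) = 3.68*c + 2.52
(2) = 9.38*m + 3.04
(3) = 9.24*l^2 + 0.88*l + 0.83
(4) = -6*d^2 - 8*d + 2
(5) = 7.08*s^2 + 0.48*s - 2.85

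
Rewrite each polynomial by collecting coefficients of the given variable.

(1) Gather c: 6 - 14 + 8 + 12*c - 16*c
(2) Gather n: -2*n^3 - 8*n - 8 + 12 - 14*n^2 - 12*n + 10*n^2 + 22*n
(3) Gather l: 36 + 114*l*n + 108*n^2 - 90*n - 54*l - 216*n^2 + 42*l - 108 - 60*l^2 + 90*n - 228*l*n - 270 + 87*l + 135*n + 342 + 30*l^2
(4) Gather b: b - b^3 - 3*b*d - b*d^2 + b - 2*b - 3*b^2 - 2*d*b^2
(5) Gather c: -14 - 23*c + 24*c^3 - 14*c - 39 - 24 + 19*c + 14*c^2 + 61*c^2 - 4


(1) = -4*c
(2) = -2*n^3 - 4*n^2 + 2*n + 4
(3) = -30*l^2 + l*(75 - 114*n) - 108*n^2 + 135*n
(4) = -b^3 + b^2*(-2*d - 3) + b*(-d^2 - 3*d)
(5) = 24*c^3 + 75*c^2 - 18*c - 81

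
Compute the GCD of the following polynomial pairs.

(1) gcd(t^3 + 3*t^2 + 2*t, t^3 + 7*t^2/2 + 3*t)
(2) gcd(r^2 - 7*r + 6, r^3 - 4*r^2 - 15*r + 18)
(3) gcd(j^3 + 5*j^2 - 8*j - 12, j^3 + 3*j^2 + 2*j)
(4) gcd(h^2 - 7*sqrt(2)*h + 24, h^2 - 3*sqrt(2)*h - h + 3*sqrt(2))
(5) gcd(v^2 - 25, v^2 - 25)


(1) = t^2 + 2*t
(2) = r^2 - 7*r + 6
(3) = j + 1
(4) = h - 3*sqrt(2)
(5) = gcd((v - 5)*(v + 5), (v - 5)*(v + 5)) = v^2 - 25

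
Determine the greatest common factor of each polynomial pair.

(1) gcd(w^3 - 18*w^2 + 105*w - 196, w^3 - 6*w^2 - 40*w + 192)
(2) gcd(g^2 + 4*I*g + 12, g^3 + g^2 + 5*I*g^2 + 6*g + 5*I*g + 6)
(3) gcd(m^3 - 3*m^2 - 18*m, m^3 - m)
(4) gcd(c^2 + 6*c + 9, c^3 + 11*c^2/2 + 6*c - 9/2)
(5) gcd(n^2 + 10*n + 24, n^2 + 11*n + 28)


(1) = gcd((w - 7)^2*(w - 4), (w - 8)*(w - 4)*(w + 6)) = w - 4
(2) = g + 6*I
(3) = m
(4) = c^2 + 6*c + 9
(5) = n + 4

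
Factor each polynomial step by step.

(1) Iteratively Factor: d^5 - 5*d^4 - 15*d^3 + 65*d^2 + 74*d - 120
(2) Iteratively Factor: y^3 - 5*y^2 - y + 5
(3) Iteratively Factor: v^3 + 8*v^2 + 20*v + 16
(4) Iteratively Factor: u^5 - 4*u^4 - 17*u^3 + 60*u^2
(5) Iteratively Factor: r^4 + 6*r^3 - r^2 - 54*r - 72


(1) = (d - 4)*(d^4 - d^3 - 19*d^2 - 11*d + 30) = (d - 4)*(d - 1)*(d^3 - 19*d - 30) = (d - 4)*(d - 1)*(d + 3)*(d^2 - 3*d - 10) = (d - 4)*(d - 1)*(d + 2)*(d + 3)*(d - 5)
(2) = (y + 1)*(y^2 - 6*y + 5) = (y - 1)*(y + 1)*(y - 5)
(3) = (v + 2)*(v^2 + 6*v + 8) = (v + 2)^2*(v + 4)
(4) = (u)*(u^4 - 4*u^3 - 17*u^2 + 60*u) = u*(u + 4)*(u^3 - 8*u^2 + 15*u) = u*(u - 3)*(u + 4)*(u^2 - 5*u) = u*(u - 5)*(u - 3)*(u + 4)*(u)
(5) = (r + 2)*(r^3 + 4*r^2 - 9*r - 36) = (r + 2)*(r + 3)*(r^2 + r - 12) = (r + 2)*(r + 3)*(r + 4)*(r - 3)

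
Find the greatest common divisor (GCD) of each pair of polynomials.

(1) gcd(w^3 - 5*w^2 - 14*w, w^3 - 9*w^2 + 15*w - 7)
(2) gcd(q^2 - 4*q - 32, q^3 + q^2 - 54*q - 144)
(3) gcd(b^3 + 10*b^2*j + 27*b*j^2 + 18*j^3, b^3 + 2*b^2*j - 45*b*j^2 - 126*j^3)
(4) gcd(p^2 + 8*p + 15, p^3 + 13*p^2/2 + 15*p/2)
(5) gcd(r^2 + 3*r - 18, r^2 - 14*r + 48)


(1) = w - 7
(2) = gcd((q - 8)*(q + 4), (q - 8)*(q + 3)*(q + 6)) = q - 8
(3) = gcd((b + j)*(b + 3*j)*(b + 6*j), (b - 7*j)*(b + 3*j)*(b + 6*j)) = b^2 + 9*b*j + 18*j^2
(4) = gcd((p + 3)*(p + 5), p*(p + 3/2)*(p + 5)) = p + 5
(5) = gcd((r - 3)*(r + 6), (r - 8)*(r - 6)) = 1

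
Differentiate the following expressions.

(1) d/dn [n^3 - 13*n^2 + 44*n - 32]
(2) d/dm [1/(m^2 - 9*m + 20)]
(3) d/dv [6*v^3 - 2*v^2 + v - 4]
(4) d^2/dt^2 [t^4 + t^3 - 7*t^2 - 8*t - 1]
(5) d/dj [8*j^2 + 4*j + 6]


(1) = 3*n^2 - 26*n + 44
(2) = (9 - 2*m)/(m^2 - 9*m + 20)^2
(3) = 18*v^2 - 4*v + 1
(4) = 12*t^2 + 6*t - 14
(5) = 16*j + 4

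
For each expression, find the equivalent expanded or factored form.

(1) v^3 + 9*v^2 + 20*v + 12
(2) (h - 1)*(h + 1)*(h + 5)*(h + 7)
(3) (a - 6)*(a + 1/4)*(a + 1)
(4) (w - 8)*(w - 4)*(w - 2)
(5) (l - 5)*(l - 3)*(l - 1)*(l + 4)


(1) = (v + 1)*(v + 2)*(v + 6)
(2) = h^4 + 12*h^3 + 34*h^2 - 12*h - 35
(3) = a^3 - 19*a^2/4 - 29*a/4 - 3/2
(4) = w^3 - 14*w^2 + 56*w - 64
(5) = l^4 - 5*l^3 - 13*l^2 + 77*l - 60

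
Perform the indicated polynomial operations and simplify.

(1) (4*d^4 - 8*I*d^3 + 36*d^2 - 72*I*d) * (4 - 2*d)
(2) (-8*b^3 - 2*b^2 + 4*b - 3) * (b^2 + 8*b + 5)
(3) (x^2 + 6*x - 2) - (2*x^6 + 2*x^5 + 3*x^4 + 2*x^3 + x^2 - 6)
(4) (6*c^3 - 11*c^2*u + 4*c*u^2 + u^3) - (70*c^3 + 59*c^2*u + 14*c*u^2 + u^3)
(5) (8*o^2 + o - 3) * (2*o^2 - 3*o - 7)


(1) = -8*d^5 + 16*d^4 + 16*I*d^4 - 72*d^3 - 32*I*d^3 + 144*d^2 + 144*I*d^2 - 288*I*d
(2) = -8*b^5 - 66*b^4 - 52*b^3 + 19*b^2 - 4*b - 15
(3) = -2*x^6 - 2*x^5 - 3*x^4 - 2*x^3 + 6*x + 4
(4) = -64*c^3 - 70*c^2*u - 10*c*u^2
(5) = 16*o^4 - 22*o^3 - 65*o^2 + 2*o + 21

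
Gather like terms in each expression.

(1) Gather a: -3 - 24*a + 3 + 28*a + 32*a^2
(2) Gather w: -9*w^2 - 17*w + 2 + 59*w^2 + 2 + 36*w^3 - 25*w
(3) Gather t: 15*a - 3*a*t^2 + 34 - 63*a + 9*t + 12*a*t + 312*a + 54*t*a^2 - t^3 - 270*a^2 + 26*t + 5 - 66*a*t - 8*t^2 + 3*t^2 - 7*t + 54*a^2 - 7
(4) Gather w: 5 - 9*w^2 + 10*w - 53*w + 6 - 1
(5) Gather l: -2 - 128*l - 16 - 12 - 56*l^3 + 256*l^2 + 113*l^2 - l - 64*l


(1) = 32*a^2 + 4*a
(2) = 36*w^3 + 50*w^2 - 42*w + 4
(3) = -216*a^2 + 264*a - t^3 + t^2*(-3*a - 5) + t*(54*a^2 - 54*a + 28) + 32
(4) = -9*w^2 - 43*w + 10
(5) = -56*l^3 + 369*l^2 - 193*l - 30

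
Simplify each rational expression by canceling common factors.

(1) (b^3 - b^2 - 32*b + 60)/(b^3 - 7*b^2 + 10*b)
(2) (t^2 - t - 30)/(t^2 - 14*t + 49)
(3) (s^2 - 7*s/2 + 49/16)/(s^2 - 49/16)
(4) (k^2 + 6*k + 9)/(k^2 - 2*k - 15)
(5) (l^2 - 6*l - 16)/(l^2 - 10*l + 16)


(1) = (b + 6)/b
(2) = (t^2 - t - 30)/(t^2 - 14*t + 49)
(3) = (4*s - 7)/(4*s + 7)
(4) = (k + 3)/(k - 5)
(5) = (l + 2)/(l - 2)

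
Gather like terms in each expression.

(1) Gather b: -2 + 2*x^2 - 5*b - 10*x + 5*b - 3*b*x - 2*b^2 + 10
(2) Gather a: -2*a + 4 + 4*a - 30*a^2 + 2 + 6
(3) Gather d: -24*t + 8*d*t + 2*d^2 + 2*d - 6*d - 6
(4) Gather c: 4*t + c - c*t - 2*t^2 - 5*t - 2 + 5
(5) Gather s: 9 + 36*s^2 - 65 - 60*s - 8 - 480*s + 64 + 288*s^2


(1) = -2*b^2 - 3*b*x + 2*x^2 - 10*x + 8
(2) = -30*a^2 + 2*a + 12
(3) = 2*d^2 + d*(8*t - 4) - 24*t - 6
(4) = c*(1 - t) - 2*t^2 - t + 3
(5) = 324*s^2 - 540*s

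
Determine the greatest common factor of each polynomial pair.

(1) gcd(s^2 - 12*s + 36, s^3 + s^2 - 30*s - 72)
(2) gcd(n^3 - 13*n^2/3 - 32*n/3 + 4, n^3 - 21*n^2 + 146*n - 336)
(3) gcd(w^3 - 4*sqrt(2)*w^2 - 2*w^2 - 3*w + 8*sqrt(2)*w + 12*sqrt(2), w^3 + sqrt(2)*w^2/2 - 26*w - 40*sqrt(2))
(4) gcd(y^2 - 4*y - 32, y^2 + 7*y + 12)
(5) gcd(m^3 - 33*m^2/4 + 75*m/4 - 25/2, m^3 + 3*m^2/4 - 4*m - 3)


(1) = gcd((s - 6)^2, (s - 6)*(s + 3)*(s + 4)) = s - 6
(2) = n - 6
(3) = w - 4*sqrt(2)
(4) = gcd((y - 8)*(y + 4), (y + 3)*(y + 4)) = y + 4
(5) = gcd((m - 5)*(m - 2)*(m - 5/4), (m - 2)*(m + 3/4)*(m + 2)) = m - 2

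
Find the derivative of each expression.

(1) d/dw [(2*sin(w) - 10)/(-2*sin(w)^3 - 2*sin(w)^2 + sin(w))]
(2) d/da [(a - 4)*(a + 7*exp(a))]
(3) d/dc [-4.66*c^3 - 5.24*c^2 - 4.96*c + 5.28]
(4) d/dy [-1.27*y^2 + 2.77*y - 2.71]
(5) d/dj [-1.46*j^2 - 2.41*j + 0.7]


(1) = 2*(-17*sin(w) - sin(3*w) + 14*cos(2*w) - 9)*cos(w)/((2*sin(w) - cos(2*w))^2*sin(w)^2)
(2) = a + (a - 4)*(7*exp(a) + 1) + 7*exp(a)
(3) = -13.98*c^2 - 10.48*c - 4.96
(4) = 2.77 - 2.54*y
(5) = -2.92*j - 2.41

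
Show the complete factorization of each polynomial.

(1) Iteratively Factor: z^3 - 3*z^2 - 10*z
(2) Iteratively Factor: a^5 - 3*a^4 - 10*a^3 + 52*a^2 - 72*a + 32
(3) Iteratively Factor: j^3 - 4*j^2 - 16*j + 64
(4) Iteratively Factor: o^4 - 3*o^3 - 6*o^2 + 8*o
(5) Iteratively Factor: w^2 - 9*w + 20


(1) = (z)*(z^2 - 3*z - 10) = z*(z - 5)*(z + 2)
(2) = (a - 2)*(a^4 - a^3 - 12*a^2 + 28*a - 16) = (a - 2)^2*(a^3 + a^2 - 10*a + 8) = (a - 2)^3*(a^2 + 3*a - 4) = (a - 2)^3*(a - 1)*(a + 4)
(3) = (j - 4)*(j^2 - 16) = (j - 4)^2*(j + 4)
(4) = (o - 1)*(o^3 - 2*o^2 - 8*o) = (o - 4)*(o - 1)*(o^2 + 2*o) = o*(o - 4)*(o - 1)*(o + 2)
(5) = (w - 4)*(w - 5)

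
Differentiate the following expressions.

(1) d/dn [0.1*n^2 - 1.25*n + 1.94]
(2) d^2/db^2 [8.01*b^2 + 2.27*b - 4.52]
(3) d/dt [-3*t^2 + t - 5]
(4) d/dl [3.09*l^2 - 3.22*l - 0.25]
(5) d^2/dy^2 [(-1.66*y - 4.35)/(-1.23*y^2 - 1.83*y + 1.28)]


(1) = 0.2*n - 1.25
(2) = 16.0200000000000
(3) = 1 - 6*t
(4) = 6.18*l - 3.22
(5) = ((1.66*y + 4.35)*(2.46*y + 1.83)*(4.92*y + 3.66) - (12.2508*y + 16.7766)*(1.23*y^2 + 1.83*y - 1.28))/(1.23*y^2 + 1.83*y - 1.28)^3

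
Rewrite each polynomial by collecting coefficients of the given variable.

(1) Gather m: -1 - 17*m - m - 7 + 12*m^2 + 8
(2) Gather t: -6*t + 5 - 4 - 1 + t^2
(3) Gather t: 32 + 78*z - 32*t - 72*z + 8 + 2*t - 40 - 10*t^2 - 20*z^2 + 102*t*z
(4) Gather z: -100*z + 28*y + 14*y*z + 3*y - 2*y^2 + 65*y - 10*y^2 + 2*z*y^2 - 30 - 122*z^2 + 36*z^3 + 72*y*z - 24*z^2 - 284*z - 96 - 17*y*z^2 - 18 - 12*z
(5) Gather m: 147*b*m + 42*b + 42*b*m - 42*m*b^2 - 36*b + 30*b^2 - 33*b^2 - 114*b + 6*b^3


(1) = 12*m^2 - 18*m
(2) = t^2 - 6*t
(3) = -10*t^2 + t*(102*z - 30) - 20*z^2 + 6*z
(4) = -12*y^2 + 96*y + 36*z^3 + z^2*(-17*y - 146) + z*(2*y^2 + 86*y - 396) - 144
(5) = 6*b^3 - 3*b^2 - 108*b + m*(-42*b^2 + 189*b)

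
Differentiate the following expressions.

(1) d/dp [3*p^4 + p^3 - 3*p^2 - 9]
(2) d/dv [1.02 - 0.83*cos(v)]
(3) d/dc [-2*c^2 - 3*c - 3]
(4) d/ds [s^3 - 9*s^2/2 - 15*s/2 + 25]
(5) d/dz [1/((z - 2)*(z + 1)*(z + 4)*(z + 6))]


(1) = 3*p*(4*p^2 + p - 2)
(2) = 0.83*sin(v)
(3) = -4*c - 3
(4) = 3*s^2 - 9*s - 15/2
(5) = (-4*z^3 - 27*z^2 - 24*z + 44)/(z^8 + 18*z^7 + 105*z^6 + 128*z^5 - 744*z^4 - 1920*z^3 + 784*z^2 + 4224*z + 2304)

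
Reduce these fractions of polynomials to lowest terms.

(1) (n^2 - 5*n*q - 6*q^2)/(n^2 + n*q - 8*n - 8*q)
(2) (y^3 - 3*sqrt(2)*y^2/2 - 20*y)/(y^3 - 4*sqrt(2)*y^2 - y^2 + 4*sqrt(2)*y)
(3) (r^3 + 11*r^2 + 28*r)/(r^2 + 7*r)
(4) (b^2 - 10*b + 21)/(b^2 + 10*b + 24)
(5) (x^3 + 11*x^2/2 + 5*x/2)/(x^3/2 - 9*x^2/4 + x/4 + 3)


(1) = (n - 6*q)/(n - 8)
(2) = (2*y + 5*sqrt(2))/(2*y - 2)
(3) = r + 4
(4) = (b^2 - 10*b + 21)/(b^2 + 10*b + 24)
(5) = (4*x^3 + 22*x^2 + 10*x)/(2*x^3 - 9*x^2 + x + 12)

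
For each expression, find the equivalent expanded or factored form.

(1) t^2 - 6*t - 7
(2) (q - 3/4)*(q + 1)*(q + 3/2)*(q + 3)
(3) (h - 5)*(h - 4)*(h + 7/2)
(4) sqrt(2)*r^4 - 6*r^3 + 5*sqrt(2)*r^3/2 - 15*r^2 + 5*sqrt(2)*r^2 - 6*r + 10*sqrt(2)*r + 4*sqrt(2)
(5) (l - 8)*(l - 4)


(1) = (t - 7)*(t + 1)
(2) = q^4 + 19*q^3/4 + 39*q^2/8 - 9*q/4 - 27/8
(3) = h^3 - 11*h^2/2 - 23*h/2 + 70
(4) = (r + 2)*(r - 2*sqrt(2))*(r - sqrt(2))*(sqrt(2)*r + sqrt(2)/2)
(5) = l^2 - 12*l + 32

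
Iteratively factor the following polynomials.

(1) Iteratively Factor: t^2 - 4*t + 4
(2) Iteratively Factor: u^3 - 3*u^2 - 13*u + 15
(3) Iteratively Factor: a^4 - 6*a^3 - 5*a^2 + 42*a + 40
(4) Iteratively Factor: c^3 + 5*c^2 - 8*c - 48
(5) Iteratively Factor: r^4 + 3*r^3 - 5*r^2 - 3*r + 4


(1) = (t - 2)*(t - 2)
(2) = (u - 1)*(u^2 - 2*u - 15) = (u - 5)*(u - 1)*(u + 3)
(3) = (a + 1)*(a^3 - 7*a^2 + 2*a + 40) = (a + 1)*(a + 2)*(a^2 - 9*a + 20) = (a - 4)*(a + 1)*(a + 2)*(a - 5)
(4) = (c - 3)*(c^2 + 8*c + 16) = (c - 3)*(c + 4)*(c + 4)
(5) = (r + 1)*(r^3 + 2*r^2 - 7*r + 4) = (r + 1)*(r + 4)*(r^2 - 2*r + 1) = (r - 1)*(r + 1)*(r + 4)*(r - 1)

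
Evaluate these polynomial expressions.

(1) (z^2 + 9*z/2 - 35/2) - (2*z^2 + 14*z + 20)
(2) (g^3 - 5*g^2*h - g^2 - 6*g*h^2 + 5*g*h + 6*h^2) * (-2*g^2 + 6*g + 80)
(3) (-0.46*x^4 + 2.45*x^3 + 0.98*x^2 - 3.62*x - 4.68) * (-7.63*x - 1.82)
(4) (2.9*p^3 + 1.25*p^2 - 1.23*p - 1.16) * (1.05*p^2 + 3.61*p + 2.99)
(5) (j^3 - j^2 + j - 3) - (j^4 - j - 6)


(1) = -z^2 - 19*z/2 - 75/2
(2) = -2*g^5 + 10*g^4*h + 8*g^4 + 12*g^3*h^2 - 40*g^3*h + 74*g^3 - 48*g^2*h^2 - 370*g^2*h - 80*g^2 - 444*g*h^2 + 400*g*h + 480*h^2
(3) = 3.5098*x^5 - 17.8563*x^4 - 11.9364*x^3 + 25.837*x^2 + 42.2968*x + 8.5176
(4) = 3.045*p^5 + 11.7815*p^4 + 11.892*p^3 - 1.9208*p^2 - 7.8653*p - 3.4684
(5) = -j^4 + j^3 - j^2 + 2*j + 3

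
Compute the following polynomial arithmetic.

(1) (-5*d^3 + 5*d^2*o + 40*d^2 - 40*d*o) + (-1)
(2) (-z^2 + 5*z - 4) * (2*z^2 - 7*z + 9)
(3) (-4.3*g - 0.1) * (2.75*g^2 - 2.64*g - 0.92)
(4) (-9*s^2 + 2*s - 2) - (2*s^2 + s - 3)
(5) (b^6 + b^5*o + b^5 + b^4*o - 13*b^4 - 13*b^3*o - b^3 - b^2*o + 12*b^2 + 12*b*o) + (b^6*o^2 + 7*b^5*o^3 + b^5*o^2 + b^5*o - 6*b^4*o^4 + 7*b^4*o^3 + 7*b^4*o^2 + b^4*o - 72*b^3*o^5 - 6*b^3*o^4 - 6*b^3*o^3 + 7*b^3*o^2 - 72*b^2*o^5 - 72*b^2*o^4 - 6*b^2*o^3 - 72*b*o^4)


(1) = -5*d^3 + 5*d^2*o + 40*d^2 - 40*d*o - 1
(2) = -2*z^4 + 17*z^3 - 52*z^2 + 73*z - 36
(3) = -11.825*g^3 + 11.077*g^2 + 4.22*g + 0.092
(4) = -11*s^2 + s + 1
(5) = b^6*o^2 + b^6 + 7*b^5*o^3 + b^5*o^2 + 2*b^5*o + b^5 - 6*b^4*o^4 + 7*b^4*o^3 + 7*b^4*o^2 + 2*b^4*o - 13*b^4 - 72*b^3*o^5 - 6*b^3*o^4 - 6*b^3*o^3 + 7*b^3*o^2 - 13*b^3*o - b^3 - 72*b^2*o^5 - 72*b^2*o^4 - 6*b^2*o^3 - b^2*o + 12*b^2 - 72*b*o^4 + 12*b*o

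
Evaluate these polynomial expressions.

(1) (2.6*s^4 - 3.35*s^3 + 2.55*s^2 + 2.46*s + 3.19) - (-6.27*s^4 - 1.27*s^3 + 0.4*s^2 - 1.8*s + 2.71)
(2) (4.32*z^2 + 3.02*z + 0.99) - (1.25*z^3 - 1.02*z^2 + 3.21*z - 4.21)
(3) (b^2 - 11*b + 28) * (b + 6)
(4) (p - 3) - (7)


(1) = 8.87*s^4 - 2.08*s^3 + 2.15*s^2 + 4.26*s + 0.48
(2) = -1.25*z^3 + 5.34*z^2 - 0.19*z + 5.2
(3) = b^3 - 5*b^2 - 38*b + 168
(4) = p - 10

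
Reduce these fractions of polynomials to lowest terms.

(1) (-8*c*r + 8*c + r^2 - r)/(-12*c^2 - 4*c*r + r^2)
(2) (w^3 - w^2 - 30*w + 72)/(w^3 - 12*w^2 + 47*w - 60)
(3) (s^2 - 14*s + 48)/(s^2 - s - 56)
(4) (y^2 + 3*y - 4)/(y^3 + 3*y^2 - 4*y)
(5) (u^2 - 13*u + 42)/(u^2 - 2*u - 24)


(1) = (-8*c*r + 8*c + r^2 - r)/(-12*c^2 - 4*c*r + r^2)
(2) = (w + 6)/(w - 5)
(3) = (s - 6)/(s + 7)
(4) = 1/y
(5) = (u - 7)/(u + 4)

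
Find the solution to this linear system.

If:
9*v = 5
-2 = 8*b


Then:
b = -1/4
v = 5/9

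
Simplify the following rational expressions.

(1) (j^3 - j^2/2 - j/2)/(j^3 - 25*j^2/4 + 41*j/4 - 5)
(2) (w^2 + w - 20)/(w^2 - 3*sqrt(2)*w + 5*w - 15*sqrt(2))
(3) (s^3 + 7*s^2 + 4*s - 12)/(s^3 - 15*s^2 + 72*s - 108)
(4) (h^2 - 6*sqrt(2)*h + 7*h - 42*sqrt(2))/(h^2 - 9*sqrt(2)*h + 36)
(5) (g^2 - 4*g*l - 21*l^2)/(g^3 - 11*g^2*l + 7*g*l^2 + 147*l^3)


(1) = (4*j^2 + 2*j)/(4*j^2 - 21*j + 20)
(2) = (w - 4)/(w - 3*sqrt(2))
(3) = (s^3 + 7*s^2 + 4*s - 12)/(s^3 - 15*s^2 + 72*s - 108)
(4) = (h + 7)/(h - 3*sqrt(2))
(5) = 1/(g - 7*l)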